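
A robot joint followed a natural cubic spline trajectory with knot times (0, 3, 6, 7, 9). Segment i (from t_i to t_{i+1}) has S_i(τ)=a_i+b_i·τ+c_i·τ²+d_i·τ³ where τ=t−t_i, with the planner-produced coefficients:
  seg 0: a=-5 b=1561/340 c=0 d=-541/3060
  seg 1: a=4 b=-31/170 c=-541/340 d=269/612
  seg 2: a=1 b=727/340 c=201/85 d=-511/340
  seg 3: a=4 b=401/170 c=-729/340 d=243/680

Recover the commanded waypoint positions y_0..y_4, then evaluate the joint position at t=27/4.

y_0=-5 y_1=4 y_2=1 y_3=4 y_4=3
S(27/4) = 71803/21760

y_0 = S_0(0) = a_0 = -5
y_1 = S_1(0) = a_1 = 4
y_2 = S_2(0) = a_2 = 1
y_3 = S_3(0) = a_3 = 4
y_4 = S_3(2) = 3
t_q=27/4 is in segment 2 (τ=3/4); S_2(τ)=71803/21760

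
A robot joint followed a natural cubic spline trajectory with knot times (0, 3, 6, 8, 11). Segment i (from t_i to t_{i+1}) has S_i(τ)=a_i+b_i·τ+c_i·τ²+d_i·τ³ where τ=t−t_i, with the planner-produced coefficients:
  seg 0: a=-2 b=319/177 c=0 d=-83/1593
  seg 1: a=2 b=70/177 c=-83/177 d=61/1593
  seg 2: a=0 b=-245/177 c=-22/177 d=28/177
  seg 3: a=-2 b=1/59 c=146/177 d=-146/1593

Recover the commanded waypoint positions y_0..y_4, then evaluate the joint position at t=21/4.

y_0=-2 y_1=2 y_2=0 y_3=-2 y_4=3
S(21/4) = 3595/3776

y_0 = S_0(0) = a_0 = -2
y_1 = S_1(0) = a_1 = 2
y_2 = S_2(0) = a_2 = 0
y_3 = S_3(0) = a_3 = -2
y_4 = S_3(3) = 3
t_q=21/4 is in segment 1 (τ=9/4); S_1(τ)=3595/3776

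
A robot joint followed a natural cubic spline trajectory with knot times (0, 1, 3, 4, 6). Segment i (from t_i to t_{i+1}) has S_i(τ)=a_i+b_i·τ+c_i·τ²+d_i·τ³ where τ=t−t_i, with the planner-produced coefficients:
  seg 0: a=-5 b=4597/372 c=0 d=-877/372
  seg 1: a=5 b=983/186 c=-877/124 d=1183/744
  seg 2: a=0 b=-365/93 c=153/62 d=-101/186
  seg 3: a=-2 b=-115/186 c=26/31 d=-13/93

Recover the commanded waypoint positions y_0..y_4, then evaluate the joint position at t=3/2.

y_0 = S_0(0) = a_0 = -5
y_1 = S_1(0) = a_1 = 5
y_2 = S_2(0) = a_2 = 0
y_3 = S_3(0) = a_3 = -2
y_4 = S_3(2) = -1
t_q=3/2 is in segment 1 (τ=1/2); S_1(τ)=12049/1984

y_0=-5 y_1=5 y_2=0 y_3=-2 y_4=-1
S(3/2) = 12049/1984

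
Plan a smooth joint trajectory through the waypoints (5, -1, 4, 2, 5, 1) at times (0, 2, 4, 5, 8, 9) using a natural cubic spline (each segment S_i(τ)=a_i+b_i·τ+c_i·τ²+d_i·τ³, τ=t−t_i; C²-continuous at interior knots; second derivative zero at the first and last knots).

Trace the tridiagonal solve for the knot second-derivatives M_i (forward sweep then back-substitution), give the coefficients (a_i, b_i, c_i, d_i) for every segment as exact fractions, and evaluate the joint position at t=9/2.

Δ: Δ0=-3, Δ1=5/2, Δ2=-2, Δ3=1, Δ4=-4
row 1: diag=8, rhs=33; c'=1/4, d'=33/8
row 2: denom=6−2·1/4=11/2; d'=(-27−2·33/8)/(11/2)=-141/22
row 3: denom=8−1·2/11=86/11; d'=(18−1·-141/22)/(86/11)=537/172
row 4: denom=8−3·33/86=589/86; d'=(-30−3·537/172)/(589/86)=-6771/1178
back: M4=-6771/1178
back: M3=537/172−33/86·-6771/1178=3138/589
back: M2=-141/22−2/11·3138/589=-8691/1178
back: M1=33/8−1/4·-8691/1178=3516/589
M: M0=0, M1=3516/589, M2=-8691/1178, M3=3138/589, M4=-6771/1178, M5=0
seg 0: a=5, c=M0/2=0, d=(M1−M0)/(6·2)=293/589, b=Δ0−h0·(2M0+M1)/6=-2939/589
seg 1: a=-1, c=M1/2=1758/589, d=(M2−M1)/(6·2)=-5241/4712, b=Δ1−h1·(2M1+M2)/6=577/589
seg 2: a=4, c=M2/2=-8691/2356, d=(M3−M2)/(6·1)=4989/2356, b=Δ2−h2·(2M2+M3)/6=-505/1178
seg 3: a=2, c=M3/2=1569/589, d=(M4−M3)/(6·3)=-4349/7068, b=Δ3−h3·(2M3+M4)/6=-3425/2356
seg 4: a=5, c=M4/2=-6771/2356, d=(M5−M4)/(6·1)=2257/2356, b=Δ4−h4·(2M4+M5)/6=-2455/1178
t_q=9/2 → seg 2, τ=1/2; S=4+-505/1178·τ+-8691/2356·τ²+4989/2356·τ³=58959/18848

  seg 0: a=5 b=-2939/589 c=0 d=293/589
  seg 1: a=-1 b=577/589 c=1758/589 d=-5241/4712
  seg 2: a=4 b=-505/1178 c=-8691/2356 d=4989/2356
  seg 3: a=2 b=-3425/2356 c=1569/589 d=-4349/7068
  seg 4: a=5 b=-2455/1178 c=-6771/2356 d=2257/2356
S(9/2) = 58959/18848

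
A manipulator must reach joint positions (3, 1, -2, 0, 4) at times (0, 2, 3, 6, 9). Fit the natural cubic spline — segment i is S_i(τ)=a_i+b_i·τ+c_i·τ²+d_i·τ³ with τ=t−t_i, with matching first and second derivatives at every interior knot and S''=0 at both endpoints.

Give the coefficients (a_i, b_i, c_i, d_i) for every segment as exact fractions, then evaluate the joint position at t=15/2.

  seg 0: a=3 b=-13/85 c=0 d=-18/85
  seg 1: a=1 b=-229/85 c=-108/85 d=82/85
  seg 2: a=-2 b=-199/85 c=138/85 d=-95/459
  seg 3: a=0 b=154/85 c=-61/255 d=61/2295
S(15/2) = 1543/680

Δ: Δ0=-1, Δ1=-3, Δ2=2/3, Δ3=4/3
row 1: diag=6, rhs=-12; c'=1/6, d'=-2
row 2: denom=8−1·1/6=47/6; d'=(22−1·-2)/(47/6)=144/47
row 3: denom=12−3·18/47=510/47; d'=(4−3·144/47)/(510/47)=-122/255
back: M3=-122/255
back: M2=144/47−18/47·-122/255=276/85
back: M1=-2−1/6·276/85=-216/85
M: M0=0, M1=-216/85, M2=276/85, M3=-122/255, M4=0
seg 0: a=3, c=M0/2=0, d=(M1−M0)/(6·2)=-18/85, b=Δ0−h0·(2M0+M1)/6=-13/85
seg 1: a=1, c=M1/2=-108/85, d=(M2−M1)/(6·1)=82/85, b=Δ1−h1·(2M1+M2)/6=-229/85
seg 2: a=-2, c=M2/2=138/85, d=(M3−M2)/(6·3)=-95/459, b=Δ2−h2·(2M2+M3)/6=-199/85
seg 3: a=0, c=M3/2=-61/255, d=(M4−M3)/(6·3)=61/2295, b=Δ3−h3·(2M3+M4)/6=154/85
t_q=15/2 → seg 3, τ=3/2; S=0+154/85·τ+-61/255·τ²+61/2295·τ³=1543/680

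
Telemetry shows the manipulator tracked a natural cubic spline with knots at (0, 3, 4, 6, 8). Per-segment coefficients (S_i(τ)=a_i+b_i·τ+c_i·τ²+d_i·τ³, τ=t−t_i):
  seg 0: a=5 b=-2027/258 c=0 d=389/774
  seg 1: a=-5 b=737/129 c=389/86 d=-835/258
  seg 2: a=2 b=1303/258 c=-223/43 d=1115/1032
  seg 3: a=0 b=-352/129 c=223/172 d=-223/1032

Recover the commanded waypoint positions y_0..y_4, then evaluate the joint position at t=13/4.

y_0=5 y_1=-5 y_2=2 y_3=0 y_4=-2
S(13/4) = -18381/5504

y_0 = S_0(0) = a_0 = 5
y_1 = S_1(0) = a_1 = -5
y_2 = S_2(0) = a_2 = 2
y_3 = S_3(0) = a_3 = 0
y_4 = S_3(2) = -2
t_q=13/4 is in segment 1 (τ=1/4); S_1(τ)=-18381/5504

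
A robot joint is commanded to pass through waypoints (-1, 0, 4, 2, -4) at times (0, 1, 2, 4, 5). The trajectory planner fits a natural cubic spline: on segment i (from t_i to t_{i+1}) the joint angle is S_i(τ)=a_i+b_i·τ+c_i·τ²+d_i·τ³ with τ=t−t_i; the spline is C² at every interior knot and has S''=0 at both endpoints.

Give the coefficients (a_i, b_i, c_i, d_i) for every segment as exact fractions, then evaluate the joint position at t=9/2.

Δ: Δ0=1, Δ1=4, Δ2=-1, Δ3=-6
row 1: diag=4, rhs=18; c'=1/4, d'=9/2
row 2: denom=6−1·1/4=23/4; d'=(-30−1·9/2)/(23/4)=-6
row 3: denom=6−2·8/23=122/23; d'=(-30−2·-6)/(122/23)=-207/61
back: M3=-207/61
back: M2=-6−8/23·-207/61=-294/61
back: M1=9/2−1/4·-294/61=348/61
M: M0=0, M1=348/61, M2=-294/61, M3=-207/61, M4=0
seg 0: a=-1, c=M0/2=0, d=(M1−M0)/(6·1)=58/61, b=Δ0−h0·(2M0+M1)/6=3/61
seg 1: a=0, c=M1/2=174/61, d=(M2−M1)/(6·1)=-107/61, b=Δ1−h1·(2M1+M2)/6=177/61
seg 2: a=4, c=M2/2=-147/61, d=(M3−M2)/(6·2)=29/244, b=Δ2−h2·(2M2+M3)/6=204/61
seg 3: a=2, c=M3/2=-207/122, d=(M4−M3)/(6·1)=69/122, b=Δ3−h3·(2M3+M4)/6=-297/61
t_q=9/2 → seg 3, τ=1/2; S=2+-297/61·τ+-207/122·τ²+69/122·τ³=-769/976

  seg 0: a=-1 b=3/61 c=0 d=58/61
  seg 1: a=0 b=177/61 c=174/61 d=-107/61
  seg 2: a=4 b=204/61 c=-147/61 d=29/244
  seg 3: a=2 b=-297/61 c=-207/122 d=69/122
S(9/2) = -769/976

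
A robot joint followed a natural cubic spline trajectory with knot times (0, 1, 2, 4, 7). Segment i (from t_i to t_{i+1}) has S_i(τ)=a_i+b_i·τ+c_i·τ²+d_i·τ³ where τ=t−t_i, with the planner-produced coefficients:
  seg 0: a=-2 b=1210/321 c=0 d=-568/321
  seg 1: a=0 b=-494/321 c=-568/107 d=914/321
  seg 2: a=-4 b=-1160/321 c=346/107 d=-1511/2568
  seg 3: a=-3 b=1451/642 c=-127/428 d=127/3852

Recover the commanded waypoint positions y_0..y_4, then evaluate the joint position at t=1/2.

y_0=-2 y_1=0 y_2=-4 y_3=-3 y_4=2
S(1/2) = -36/107

y_0 = S_0(0) = a_0 = -2
y_1 = S_1(0) = a_1 = 0
y_2 = S_2(0) = a_2 = -4
y_3 = S_3(0) = a_3 = -3
y_4 = S_3(3) = 2
t_q=1/2 is in segment 0 (τ=1/2); S_0(τ)=-36/107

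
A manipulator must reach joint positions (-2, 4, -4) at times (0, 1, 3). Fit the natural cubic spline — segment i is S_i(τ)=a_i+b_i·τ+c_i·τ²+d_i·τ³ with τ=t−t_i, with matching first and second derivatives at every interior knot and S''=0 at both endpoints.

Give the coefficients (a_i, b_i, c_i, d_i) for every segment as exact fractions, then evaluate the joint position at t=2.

  seg 0: a=-2 b=23/3 c=0 d=-5/3
  seg 1: a=4 b=8/3 c=-5 d=5/6
S(2) = 5/2

Δ: Δ0=6, Δ1=-4
row 1: diag=6, rhs=-60; c'=1/3, d'=-10
back: M1=-10
M: M0=0, M1=-10, M2=0
seg 0: a=-2, c=M0/2=0, d=(M1−M0)/(6·1)=-5/3, b=Δ0−h0·(2M0+M1)/6=23/3
seg 1: a=4, c=M1/2=-5, d=(M2−M1)/(6·2)=5/6, b=Δ1−h1·(2M1+M2)/6=8/3
t_q=2 → seg 1, τ=1; S=4+8/3·τ+-5·τ²+5/6·τ³=5/2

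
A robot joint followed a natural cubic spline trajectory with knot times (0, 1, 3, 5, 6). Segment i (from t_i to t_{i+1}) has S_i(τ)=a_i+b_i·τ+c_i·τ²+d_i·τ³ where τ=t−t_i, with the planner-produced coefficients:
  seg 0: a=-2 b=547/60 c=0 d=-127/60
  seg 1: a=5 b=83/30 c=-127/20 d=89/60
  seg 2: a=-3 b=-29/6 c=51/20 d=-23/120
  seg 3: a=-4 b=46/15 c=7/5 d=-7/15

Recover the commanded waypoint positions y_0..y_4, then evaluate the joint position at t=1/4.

y_0=-2 y_1=5 y_2=-3 y_3=-4 y_4=0
S(1/4) = 63/256

y_0 = S_0(0) = a_0 = -2
y_1 = S_1(0) = a_1 = 5
y_2 = S_2(0) = a_2 = -3
y_3 = S_3(0) = a_3 = -4
y_4 = S_3(1) = 0
t_q=1/4 is in segment 0 (τ=1/4); S_0(τ)=63/256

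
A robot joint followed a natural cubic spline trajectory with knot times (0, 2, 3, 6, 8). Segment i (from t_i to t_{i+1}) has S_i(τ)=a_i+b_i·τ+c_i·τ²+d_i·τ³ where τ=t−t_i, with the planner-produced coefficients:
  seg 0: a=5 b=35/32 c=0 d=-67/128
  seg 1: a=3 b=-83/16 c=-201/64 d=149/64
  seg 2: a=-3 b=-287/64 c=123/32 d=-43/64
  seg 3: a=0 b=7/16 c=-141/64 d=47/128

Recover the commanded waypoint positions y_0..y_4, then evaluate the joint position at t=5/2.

y_0=5 y_1=3 y_2=-3 y_3=0 y_4=-5
S(5/2) = -45/512

y_0 = S_0(0) = a_0 = 5
y_1 = S_1(0) = a_1 = 3
y_2 = S_2(0) = a_2 = -3
y_3 = S_3(0) = a_3 = 0
y_4 = S_3(2) = -5
t_q=5/2 is in segment 1 (τ=1/2); S_1(τ)=-45/512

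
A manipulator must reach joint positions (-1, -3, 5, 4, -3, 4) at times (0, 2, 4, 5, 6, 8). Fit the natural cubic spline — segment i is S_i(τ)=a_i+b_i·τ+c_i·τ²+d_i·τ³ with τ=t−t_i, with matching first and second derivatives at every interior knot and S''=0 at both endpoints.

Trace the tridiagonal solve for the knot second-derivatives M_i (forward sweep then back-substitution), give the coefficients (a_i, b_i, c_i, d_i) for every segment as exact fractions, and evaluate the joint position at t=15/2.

  seg 0: a=-1 b=-1279/482 c=0 d=797/1928
  seg 1: a=-3 b=556/241 c=2391/964 d=-1575/1928
  seg 2: a=5 b=1169/482 c=-1167/482 d=-242/241
  seg 3: a=4 b=-2617/482 c=-2619/482 d=931/241
  seg 4: a=-3 b=-2269/482 c=2967/482 d=-989/964
S(15/2) = 2517/7712

Δ: Δ0=-1, Δ1=4, Δ2=-1, Δ3=-7, Δ4=7/2
row 1: diag=8, rhs=30; c'=1/4, d'=15/4
row 2: denom=6−2·1/4=11/2; d'=(-30−2·15/4)/(11/2)=-75/11
row 3: denom=4−1·2/11=42/11; d'=(-36−1·-75/11)/(42/11)=-107/14
row 4: denom=6−1·11/42=241/42; d'=(63−1·-107/14)/(241/42)=2967/241
back: M4=2967/241
back: M3=-107/14−11/42·2967/241=-2619/241
back: M2=-75/11−2/11·-2619/241=-1167/241
back: M1=15/4−1/4·-1167/241=2391/482
M: M0=0, M1=2391/482, M2=-1167/241, M3=-2619/241, M4=2967/241, M5=0
seg 0: a=-1, c=M0/2=0, d=(M1−M0)/(6·2)=797/1928, b=Δ0−h0·(2M0+M1)/6=-1279/482
seg 1: a=-3, c=M1/2=2391/964, d=(M2−M1)/(6·2)=-1575/1928, b=Δ1−h1·(2M1+M2)/6=556/241
seg 2: a=5, c=M2/2=-1167/482, d=(M3−M2)/(6·1)=-242/241, b=Δ2−h2·(2M2+M3)/6=1169/482
seg 3: a=4, c=M3/2=-2619/482, d=(M4−M3)/(6·1)=931/241, b=Δ3−h3·(2M3+M4)/6=-2617/482
seg 4: a=-3, c=M4/2=2967/482, d=(M5−M4)/(6·2)=-989/964, b=Δ4−h4·(2M4+M5)/6=-2269/482
t_q=15/2 → seg 4, τ=3/2; S=-3+-2269/482·τ+2967/482·τ²+-989/964·τ³=2517/7712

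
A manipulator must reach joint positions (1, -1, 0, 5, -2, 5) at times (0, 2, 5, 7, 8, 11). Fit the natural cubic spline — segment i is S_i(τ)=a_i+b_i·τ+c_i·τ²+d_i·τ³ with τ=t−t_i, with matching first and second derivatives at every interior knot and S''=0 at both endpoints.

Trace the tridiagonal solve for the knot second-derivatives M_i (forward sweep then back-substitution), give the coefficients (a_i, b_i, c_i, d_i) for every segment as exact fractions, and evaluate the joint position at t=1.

Δ: Δ0=-1, Δ1=1/3, Δ2=5/2, Δ3=-7, Δ4=7/3
row 1: diag=10, rhs=8; c'=3/10, d'=4/5
row 2: denom=10−3·3/10=91/10; d'=(13−3·4/5)/(91/10)=106/91
row 3: denom=6−2·20/91=506/91; d'=(-57−2·106/91)/(506/91)=-5399/506
row 4: denom=8−1·91/506=3957/506; d'=(56−1·-5399/506)/(3957/506)=11245/1319
back: M4=11245/1319
back: M3=-5399/506−91/506·11245/1319=-16096/1319
back: M2=106/91−20/91·-16096/1319=5074/1319
back: M1=4/5−3/10·5074/1319=-467/1319
M: M0=0, M1=-467/1319, M2=5074/1319, M3=-16096/1319, M4=11245/1319, M5=0
seg 0: a=1, c=M0/2=0, d=(M1−M0)/(6·2)=-467/15828, b=Δ0−h0·(2M0+M1)/6=-3490/3957
seg 1: a=-1, c=M1/2=-467/2638, d=(M2−M1)/(6·3)=1847/7914, b=Δ1−h1·(2M1+M2)/6=-4891/3957
seg 2: a=0, c=M2/2=2537/1319, d=(M3−M2)/(6·2)=-10585/7914, b=Δ2−h2·(2M2+M3)/6=31681/7914
seg 3: a=5, c=M3/2=-8048/1319, d=(M4−M3)/(6·1)=27341/7914, b=Δ3−h3·(2M3+M4)/6=-34451/7914
seg 4: a=-2, c=M4/2=11245/2638, d=(M5−M4)/(6·3)=-11245/23742, b=Δ4−h4·(2M4+M5)/6=-24502/3957
t_q=1 → seg 0, τ=1; S=1+-3490/3957·τ+0·τ²+-467/15828·τ³=467/5276

  seg 0: a=1 b=-3490/3957 c=0 d=-467/15828
  seg 1: a=-1 b=-4891/3957 c=-467/2638 d=1847/7914
  seg 2: a=0 b=31681/7914 c=2537/1319 d=-10585/7914
  seg 3: a=5 b=-34451/7914 c=-8048/1319 d=27341/7914
  seg 4: a=-2 b=-24502/3957 c=11245/2638 d=-11245/23742
S(1) = 467/5276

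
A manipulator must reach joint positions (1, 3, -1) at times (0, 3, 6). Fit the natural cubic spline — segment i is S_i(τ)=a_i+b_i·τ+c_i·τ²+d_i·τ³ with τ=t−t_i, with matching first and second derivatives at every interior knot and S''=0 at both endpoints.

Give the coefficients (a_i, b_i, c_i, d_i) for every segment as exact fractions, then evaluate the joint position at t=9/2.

Δ: Δ0=2/3, Δ1=-4/3
row 1: diag=12, rhs=-12; c'=1/4, d'=-1
back: M1=-1
M: M0=0, M1=-1, M2=0
seg 0: a=1, c=M0/2=0, d=(M1−M0)/(6·3)=-1/18, b=Δ0−h0·(2M0+M1)/6=7/6
seg 1: a=3, c=M1/2=-1/2, d=(M2−M1)/(6·3)=1/18, b=Δ1−h1·(2M1+M2)/6=-1/3
t_q=9/2 → seg 1, τ=3/2; S=3+-1/3·τ+-1/2·τ²+1/18·τ³=25/16

  seg 0: a=1 b=7/6 c=0 d=-1/18
  seg 1: a=3 b=-1/3 c=-1/2 d=1/18
S(9/2) = 25/16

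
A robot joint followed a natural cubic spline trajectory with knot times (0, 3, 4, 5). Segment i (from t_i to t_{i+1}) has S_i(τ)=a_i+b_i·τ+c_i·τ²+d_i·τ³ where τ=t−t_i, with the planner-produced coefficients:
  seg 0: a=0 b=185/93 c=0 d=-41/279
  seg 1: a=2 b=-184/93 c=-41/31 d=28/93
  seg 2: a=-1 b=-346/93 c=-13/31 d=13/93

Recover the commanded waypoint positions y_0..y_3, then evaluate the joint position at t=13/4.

y_0=0 y_1=2 y_2=-1 y_3=-5
S(13/4) = 177/124

y_0 = S_0(0) = a_0 = 0
y_1 = S_1(0) = a_1 = 2
y_2 = S_2(0) = a_2 = -1
y_3 = S_2(1) = -5
t_q=13/4 is in segment 1 (τ=1/4); S_1(τ)=177/124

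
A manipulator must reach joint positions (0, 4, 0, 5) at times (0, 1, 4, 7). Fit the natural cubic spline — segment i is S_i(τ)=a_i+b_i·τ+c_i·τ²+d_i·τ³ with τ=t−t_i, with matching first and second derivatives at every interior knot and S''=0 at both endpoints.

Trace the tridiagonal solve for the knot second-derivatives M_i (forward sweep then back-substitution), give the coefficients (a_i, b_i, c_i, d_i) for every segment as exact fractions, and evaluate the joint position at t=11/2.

Δ: Δ0=4, Δ1=-4/3, Δ2=5/3
row 1: diag=8, rhs=-32; c'=3/8, d'=-4
row 2: denom=12−3·3/8=87/8; d'=(18−3·-4)/(87/8)=80/29
back: M2=80/29
back: M1=-4−3/8·80/29=-146/29
M: M0=0, M1=-146/29, M2=80/29, M3=0
seg 0: a=0, c=M0/2=0, d=(M1−M0)/(6·1)=-73/87, b=Δ0−h0·(2M0+M1)/6=421/87
seg 1: a=4, c=M1/2=-73/29, d=(M2−M1)/(6·3)=113/261, b=Δ1−h1·(2M1+M2)/6=202/87
seg 2: a=0, c=M2/2=40/29, d=(M3−M2)/(6·3)=-40/261, b=Δ2−h2·(2M2+M3)/6=-95/87
t_q=11/2 → seg 2, τ=3/2; S=0+-95/87·τ+40/29·τ²+-40/261·τ³=55/58

  seg 0: a=0 b=421/87 c=0 d=-73/87
  seg 1: a=4 b=202/87 c=-73/29 d=113/261
  seg 2: a=0 b=-95/87 c=40/29 d=-40/261
S(11/2) = 55/58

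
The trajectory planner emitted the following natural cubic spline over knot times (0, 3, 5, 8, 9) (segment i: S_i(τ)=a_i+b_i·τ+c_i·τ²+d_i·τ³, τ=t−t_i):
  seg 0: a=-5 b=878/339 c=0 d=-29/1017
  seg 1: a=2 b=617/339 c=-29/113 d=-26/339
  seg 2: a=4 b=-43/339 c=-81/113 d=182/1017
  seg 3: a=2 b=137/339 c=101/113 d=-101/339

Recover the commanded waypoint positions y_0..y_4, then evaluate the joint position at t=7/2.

y_0=-5 y_1=2 y_2=4 y_3=2 y_4=3
S(7/2) = 641/226

y_0 = S_0(0) = a_0 = -5
y_1 = S_1(0) = a_1 = 2
y_2 = S_2(0) = a_2 = 4
y_3 = S_3(0) = a_3 = 2
y_4 = S_3(1) = 3
t_q=7/2 is in segment 1 (τ=1/2); S_1(τ)=641/226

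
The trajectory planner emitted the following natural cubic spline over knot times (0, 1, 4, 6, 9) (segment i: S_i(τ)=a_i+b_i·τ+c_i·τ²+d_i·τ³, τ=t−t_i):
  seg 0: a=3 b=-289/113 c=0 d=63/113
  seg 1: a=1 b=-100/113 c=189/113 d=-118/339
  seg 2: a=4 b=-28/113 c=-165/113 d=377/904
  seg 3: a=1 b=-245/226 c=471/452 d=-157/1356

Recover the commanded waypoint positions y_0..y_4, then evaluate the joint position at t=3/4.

y_0=3 y_1=1 y_2=4 y_3=1 y_4=4
S(3/4) = 9525/7232

y_0 = S_0(0) = a_0 = 3
y_1 = S_1(0) = a_1 = 1
y_2 = S_2(0) = a_2 = 4
y_3 = S_3(0) = a_3 = 1
y_4 = S_3(3) = 4
t_q=3/4 is in segment 0 (τ=3/4); S_0(τ)=9525/7232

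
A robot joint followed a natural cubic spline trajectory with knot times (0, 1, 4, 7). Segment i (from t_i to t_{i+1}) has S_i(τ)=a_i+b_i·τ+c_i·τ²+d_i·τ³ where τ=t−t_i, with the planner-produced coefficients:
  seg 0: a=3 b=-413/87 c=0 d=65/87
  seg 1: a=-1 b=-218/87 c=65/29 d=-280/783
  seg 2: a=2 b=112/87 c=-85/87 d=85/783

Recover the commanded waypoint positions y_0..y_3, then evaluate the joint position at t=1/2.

y_0 = S_0(0) = a_0 = 3
y_1 = S_1(0) = a_1 = -1
y_2 = S_2(0) = a_2 = 2
y_3 = S_2(3) = 0
t_q=1/2 is in segment 0 (τ=1/2); S_0(τ)=167/232

y_0=3 y_1=-1 y_2=2 y_3=0
S(1/2) = 167/232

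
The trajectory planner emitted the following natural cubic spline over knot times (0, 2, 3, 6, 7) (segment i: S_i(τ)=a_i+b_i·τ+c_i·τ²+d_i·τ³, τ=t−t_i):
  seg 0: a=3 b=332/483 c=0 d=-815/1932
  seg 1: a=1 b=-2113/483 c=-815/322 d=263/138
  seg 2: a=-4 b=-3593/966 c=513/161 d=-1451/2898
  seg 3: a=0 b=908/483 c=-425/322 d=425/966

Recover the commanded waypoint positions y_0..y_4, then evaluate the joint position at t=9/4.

y_0 = S_0(0) = a_0 = 3
y_1 = S_1(0) = a_1 = 1
y_2 = S_2(0) = a_2 = -4
y_3 = S_3(0) = a_3 = 0
y_4 = S_3(1) = 1
t_q=9/4 is in segment 1 (τ=1/4); S_1(τ)=-199/896

y_0=3 y_1=1 y_2=-4 y_3=0 y_4=1
S(9/4) = -199/896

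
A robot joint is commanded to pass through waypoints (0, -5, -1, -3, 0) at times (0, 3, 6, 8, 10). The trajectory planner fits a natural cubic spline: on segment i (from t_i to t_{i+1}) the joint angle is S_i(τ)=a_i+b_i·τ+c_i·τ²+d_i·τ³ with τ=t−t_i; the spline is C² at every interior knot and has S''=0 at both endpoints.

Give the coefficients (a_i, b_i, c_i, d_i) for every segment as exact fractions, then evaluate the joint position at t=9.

  seg 0: a=0 b=-2297/840 c=0 d=299/2520
  seg 1: a=-5 b=197/420 c=299/280 d=-131/504
  seg 2: a=-1 b=-17/120 c=-89/70 d=283/672
  seg 3: a=-3 b=-73/420 c=703/560 d=-703/3360
S(9) = -2383/1120

Δ: Δ0=-5/3, Δ1=4/3, Δ2=-1, Δ3=3/2
row 1: diag=12, rhs=18; c'=1/4, d'=3/2
row 2: denom=10−3·1/4=37/4; d'=(-14−3·3/2)/(37/4)=-2
row 3: denom=8−2·8/37=280/37; d'=(15−2·-2)/(280/37)=703/280
back: M3=703/280
back: M2=-2−8/37·703/280=-89/35
back: M1=3/2−1/4·-89/35=299/140
M: M0=0, M1=299/140, M2=-89/35, M3=703/280, M4=0
seg 0: a=0, c=M0/2=0, d=(M1−M0)/(6·3)=299/2520, b=Δ0−h0·(2M0+M1)/6=-2297/840
seg 1: a=-5, c=M1/2=299/280, d=(M2−M1)/(6·3)=-131/504, b=Δ1−h1·(2M1+M2)/6=197/420
seg 2: a=-1, c=M2/2=-89/70, d=(M3−M2)/(6·2)=283/672, b=Δ2−h2·(2M2+M3)/6=-17/120
seg 3: a=-3, c=M3/2=703/560, d=(M4−M3)/(6·2)=-703/3360, b=Δ3−h3·(2M3+M4)/6=-73/420
t_q=9 → seg 3, τ=1; S=-3+-73/420·τ+703/560·τ²+-703/3360·τ³=-2383/1120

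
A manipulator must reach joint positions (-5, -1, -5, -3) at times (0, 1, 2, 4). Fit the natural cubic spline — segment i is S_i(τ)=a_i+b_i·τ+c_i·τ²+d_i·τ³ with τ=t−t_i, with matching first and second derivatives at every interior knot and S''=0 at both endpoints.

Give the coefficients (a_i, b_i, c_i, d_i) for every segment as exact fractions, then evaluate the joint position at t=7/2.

  seg 0: a=-5 b=145/23 c=0 d=-53/23
  seg 1: a=-1 b=-14/23 c=-159/23 d=81/23
  seg 2: a=-5 b=-89/23 c=84/23 d=-14/23
S(7/2) = -427/92

Δ: Δ0=4, Δ1=-4, Δ2=1
row 1: diag=4, rhs=-48; c'=1/4, d'=-12
row 2: denom=6−1·1/4=23/4; d'=(30−1·-12)/(23/4)=168/23
back: M2=168/23
back: M1=-12−1/4·168/23=-318/23
M: M0=0, M1=-318/23, M2=168/23, M3=0
seg 0: a=-5, c=M0/2=0, d=(M1−M0)/(6·1)=-53/23, b=Δ0−h0·(2M0+M1)/6=145/23
seg 1: a=-1, c=M1/2=-159/23, d=(M2−M1)/(6·1)=81/23, b=Δ1−h1·(2M1+M2)/6=-14/23
seg 2: a=-5, c=M2/2=84/23, d=(M3−M2)/(6·2)=-14/23, b=Δ2−h2·(2M2+M3)/6=-89/23
t_q=7/2 → seg 2, τ=3/2; S=-5+-89/23·τ+84/23·τ²+-14/23·τ³=-427/92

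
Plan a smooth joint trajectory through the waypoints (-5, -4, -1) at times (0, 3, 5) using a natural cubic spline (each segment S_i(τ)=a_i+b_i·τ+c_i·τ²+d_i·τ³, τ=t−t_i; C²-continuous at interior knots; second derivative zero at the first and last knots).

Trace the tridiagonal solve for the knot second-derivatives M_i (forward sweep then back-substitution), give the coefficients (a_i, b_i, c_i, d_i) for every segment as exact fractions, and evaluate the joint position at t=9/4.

  seg 0: a=-5 b=-1/60 c=0 d=7/180
  seg 1: a=-4 b=31/30 c=7/20 d=-7/120
S(9/4) = -5881/1280

Δ: Δ0=1/3, Δ1=3/2
row 1: diag=10, rhs=7; c'=1/5, d'=7/10
back: M1=7/10
M: M0=0, M1=7/10, M2=0
seg 0: a=-5, c=M0/2=0, d=(M1−M0)/(6·3)=7/180, b=Δ0−h0·(2M0+M1)/6=-1/60
seg 1: a=-4, c=M1/2=7/20, d=(M2−M1)/(6·2)=-7/120, b=Δ1−h1·(2M1+M2)/6=31/30
t_q=9/4 → seg 0, τ=9/4; S=-5+-1/60·τ+0·τ²+7/180·τ³=-5881/1280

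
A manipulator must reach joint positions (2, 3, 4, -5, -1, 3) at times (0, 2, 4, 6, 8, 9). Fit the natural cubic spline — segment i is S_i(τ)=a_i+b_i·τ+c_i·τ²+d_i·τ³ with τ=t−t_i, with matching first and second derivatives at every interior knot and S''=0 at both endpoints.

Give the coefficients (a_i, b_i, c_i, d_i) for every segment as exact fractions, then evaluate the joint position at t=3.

Δ: Δ0=1/2, Δ1=1/2, Δ2=-9/2, Δ3=2, Δ4=4
row 1: diag=8, rhs=0; c'=1/4, d'=0
row 2: denom=8−2·1/4=15/2; d'=(-30−2·0)/(15/2)=-4
row 3: denom=8−2·4/15=112/15; d'=(39−2·-4)/(112/15)=705/112
row 4: denom=6−2·15/56=153/28; d'=(12−2·705/112)/(153/28)=-11/102
back: M4=-11/102
back: M3=705/112−15/56·-11/102=215/34
back: M2=-4−4/15·215/34=-290/51
back: M1=0−1/4·-290/51=145/102
M: M0=0, M1=145/102, M2=-290/51, M3=215/34, M4=-11/102, M5=0
seg 0: a=2, c=M0/2=0, d=(M1−M0)/(6·2)=145/1224, b=Δ0−h0·(2M0+M1)/6=4/153
seg 1: a=3, c=M1/2=145/204, d=(M2−M1)/(6·2)=-725/1224, b=Δ1−h1·(2M1+M2)/6=443/306
seg 2: a=4, c=M2/2=-145/51, d=(M3−M2)/(6·2)=1225/1224, b=Δ2−h2·(2M2+M3)/6=-431/153
seg 3: a=-5, c=M3/2=215/68, d=(M4−M3)/(6·2)=-82/153, b=Δ3−h3·(2M3+M4)/6=-667/306
seg 4: a=-1, c=M4/2=-11/204, d=(M5−M4)/(6·1)=11/612, b=Δ4−h4·(2M4+M5)/6=1235/306
t_q=3 → seg 1, τ=1; S=3+443/306·τ+145/204·τ²+-725/1224·τ³=621/136

  seg 0: a=2 b=4/153 c=0 d=145/1224
  seg 1: a=3 b=443/306 c=145/204 d=-725/1224
  seg 2: a=4 b=-431/153 c=-145/51 d=1225/1224
  seg 3: a=-5 b=-667/306 c=215/68 d=-82/153
  seg 4: a=-1 b=1235/306 c=-11/204 d=11/612
S(3) = 621/136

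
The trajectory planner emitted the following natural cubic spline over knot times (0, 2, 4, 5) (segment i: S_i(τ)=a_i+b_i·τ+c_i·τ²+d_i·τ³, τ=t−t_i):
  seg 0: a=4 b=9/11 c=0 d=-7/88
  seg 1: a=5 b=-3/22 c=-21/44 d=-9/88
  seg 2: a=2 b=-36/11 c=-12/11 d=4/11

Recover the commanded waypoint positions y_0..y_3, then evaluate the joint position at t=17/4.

y_0 = S_0(0) = a_0 = 4
y_1 = S_1(0) = a_1 = 5
y_2 = S_2(0) = a_2 = 2
y_3 = S_2(1) = -2
t_q=17/4 is in segment 2 (τ=1/4); S_2(τ)=197/176

y_0=4 y_1=5 y_2=2 y_3=-2
S(17/4) = 197/176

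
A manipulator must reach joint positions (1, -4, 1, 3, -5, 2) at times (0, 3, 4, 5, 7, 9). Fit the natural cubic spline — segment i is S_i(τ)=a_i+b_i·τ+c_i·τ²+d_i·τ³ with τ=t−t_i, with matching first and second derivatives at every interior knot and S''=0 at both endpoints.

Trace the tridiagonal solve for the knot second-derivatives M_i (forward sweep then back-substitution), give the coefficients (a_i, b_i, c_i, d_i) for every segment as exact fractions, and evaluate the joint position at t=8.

Δ: Δ0=-5/3, Δ1=5, Δ2=2, Δ3=-4, Δ4=7/2
row 1: diag=8, rhs=40; c'=1/8, d'=5
row 2: denom=4−1·1/8=31/8; d'=(-18−1·5)/(31/8)=-184/31
row 3: denom=6−1·8/31=178/31; d'=(-36−1·-184/31)/(178/31)=-466/89
row 4: denom=8−2·31/89=650/89; d'=(45−2·-466/89)/(650/89)=4937/650
back: M4=4937/650
back: M3=-466/89−31/89·4937/650=-5123/650
back: M2=-184/31−8/31·-5123/650=-1268/325
back: M1=5−1/8·-1268/325=3567/650
M: M0=0, M1=3567/650, M2=-1268/325, M3=-5123/650, M4=4937/650, M5=0
seg 0: a=1, c=M0/2=0, d=(M1−M0)/(6·3)=1189/3900, b=Δ0−h0·(2M0+M1)/6=-17201/3900
seg 1: a=-4, c=M1/2=3567/1300, d=(M2−M1)/(6·1)=-6103/3900, b=Δ1−h1·(2M1+M2)/6=7451/1950
seg 2: a=1, c=M2/2=-634/325, d=(M3−M2)/(6·1)=-199/300, b=Δ2−h2·(2M2+M3)/6=3599/780
seg 3: a=3, c=M3/2=-5123/1300, d=(M4−M3)/(6·2)=503/390, b=Δ3−h3·(2M3+M4)/6=-2491/1950
seg 4: a=-5, c=M4/2=4937/1300, d=(M5−M4)/(6·2)=-4937/7800, b=Δ4−h4·(2M4+M5)/6=-3049/1950
t_q=8 → seg 4, τ=1; S=-5+-3049/1950·τ+4937/1300·τ²+-4937/7800·τ³=-8837/2600

  seg 0: a=1 b=-17201/3900 c=0 d=1189/3900
  seg 1: a=-4 b=7451/1950 c=3567/1300 d=-6103/3900
  seg 2: a=1 b=3599/780 c=-634/325 d=-199/300
  seg 3: a=3 b=-2491/1950 c=-5123/1300 d=503/390
  seg 4: a=-5 b=-3049/1950 c=4937/1300 d=-4937/7800
S(8) = -8837/2600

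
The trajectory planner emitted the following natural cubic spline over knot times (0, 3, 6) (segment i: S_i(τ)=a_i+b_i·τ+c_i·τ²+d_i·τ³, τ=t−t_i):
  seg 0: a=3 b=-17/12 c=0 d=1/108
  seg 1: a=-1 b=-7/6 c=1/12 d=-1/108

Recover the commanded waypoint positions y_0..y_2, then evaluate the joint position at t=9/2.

y_0 = S_0(0) = a_0 = 3
y_1 = S_1(0) = a_1 = -1
y_2 = S_1(3) = -4
t_q=9/2 is in segment 1 (τ=3/2); S_1(τ)=-83/32

y_0=3 y_1=-1 y_2=-4
S(9/2) = -83/32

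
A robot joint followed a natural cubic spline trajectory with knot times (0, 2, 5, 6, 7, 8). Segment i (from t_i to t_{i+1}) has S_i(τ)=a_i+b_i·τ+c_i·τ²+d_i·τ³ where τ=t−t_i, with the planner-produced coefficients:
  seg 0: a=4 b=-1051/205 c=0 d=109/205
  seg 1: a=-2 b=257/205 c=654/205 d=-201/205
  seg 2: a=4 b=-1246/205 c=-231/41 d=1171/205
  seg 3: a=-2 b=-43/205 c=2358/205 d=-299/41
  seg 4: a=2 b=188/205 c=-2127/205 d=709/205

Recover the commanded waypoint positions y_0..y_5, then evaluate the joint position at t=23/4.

y_0=4 y_1=-2 y_2=4 y_3=-2 y_4=2 y_5=-4
S(23/4) = -17291/13120

y_0 = S_0(0) = a_0 = 4
y_1 = S_1(0) = a_1 = -2
y_2 = S_2(0) = a_2 = 4
y_3 = S_3(0) = a_3 = -2
y_4 = S_4(0) = a_4 = 2
y_5 = S_4(1) = -4
t_q=23/4 is in segment 2 (τ=3/4); S_2(τ)=-17291/13120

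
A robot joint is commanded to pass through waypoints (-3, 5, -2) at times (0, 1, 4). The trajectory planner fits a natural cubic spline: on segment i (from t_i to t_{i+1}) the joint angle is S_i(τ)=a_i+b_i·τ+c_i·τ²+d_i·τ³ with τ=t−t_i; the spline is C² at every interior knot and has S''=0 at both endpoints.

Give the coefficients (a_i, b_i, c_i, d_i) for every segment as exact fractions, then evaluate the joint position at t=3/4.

Δ: Δ0=8, Δ1=-7/3
row 1: diag=8, rhs=-62; c'=3/8, d'=-31/4
back: M1=-31/4
M: M0=0, M1=-31/4, M2=0
seg 0: a=-3, c=M0/2=0, d=(M1−M0)/(6·1)=-31/24, b=Δ0−h0·(2M0+M1)/6=223/24
seg 1: a=5, c=M1/2=-31/8, d=(M2−M1)/(6·3)=31/72, b=Δ1−h1·(2M1+M2)/6=65/12
t_q=3/4 → seg 0, τ=3/4; S=-3+223/24·τ+0·τ²+-31/24·τ³=1753/512

  seg 0: a=-3 b=223/24 c=0 d=-31/24
  seg 1: a=5 b=65/12 c=-31/8 d=31/72
S(3/4) = 1753/512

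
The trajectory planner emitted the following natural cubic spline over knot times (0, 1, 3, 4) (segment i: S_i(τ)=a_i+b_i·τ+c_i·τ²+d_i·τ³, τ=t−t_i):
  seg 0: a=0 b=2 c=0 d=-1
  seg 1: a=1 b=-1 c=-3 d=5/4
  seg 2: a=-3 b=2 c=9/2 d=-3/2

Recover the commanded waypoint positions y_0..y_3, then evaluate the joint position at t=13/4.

y_0 = S_0(0) = a_0 = 0
y_1 = S_1(0) = a_1 = 1
y_2 = S_2(0) = a_2 = -3
y_3 = S_2(1) = 2
t_q=13/4 is in segment 2 (τ=1/4); S_2(τ)=-287/128

y_0=0 y_1=1 y_2=-3 y_3=2
S(13/4) = -287/128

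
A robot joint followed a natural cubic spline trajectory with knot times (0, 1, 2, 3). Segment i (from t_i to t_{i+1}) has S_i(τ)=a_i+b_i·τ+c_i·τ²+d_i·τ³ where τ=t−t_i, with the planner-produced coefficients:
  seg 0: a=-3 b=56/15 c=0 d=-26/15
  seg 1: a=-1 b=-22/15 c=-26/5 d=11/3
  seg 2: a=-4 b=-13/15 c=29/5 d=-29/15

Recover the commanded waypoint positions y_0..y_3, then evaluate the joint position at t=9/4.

y_0=-3 y_1=-1 y_2=-4 y_3=-1
S(9/4) = -1243/320

y_0 = S_0(0) = a_0 = -3
y_1 = S_1(0) = a_1 = -1
y_2 = S_2(0) = a_2 = -4
y_3 = S_2(1) = -1
t_q=9/4 is in segment 2 (τ=1/4); S_2(τ)=-1243/320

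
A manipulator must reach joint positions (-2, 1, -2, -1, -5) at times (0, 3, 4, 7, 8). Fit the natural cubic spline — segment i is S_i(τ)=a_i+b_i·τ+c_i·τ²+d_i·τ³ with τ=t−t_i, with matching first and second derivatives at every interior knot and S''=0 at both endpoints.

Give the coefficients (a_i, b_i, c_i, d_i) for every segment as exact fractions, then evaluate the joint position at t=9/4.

  seg 0: a=-2 b=1211/432 c=0 d=-779/3888
  seg 1: a=1 b=-563/216 c=-779/432 d=203/144
  seg 2: a=-2 b=-857/432 c=131/54 d=-2143/3888
  seg 3: a=-1 b=-499/216 c=-365/144 d=365/432
S(9/4) = 6221/3072

Δ: Δ0=1, Δ1=-3, Δ2=1/3, Δ3=-4
row 1: diag=8, rhs=-24; c'=1/8, d'=-3
row 2: denom=8−1·1/8=63/8; d'=(20−1·-3)/(63/8)=184/63
row 3: denom=8−3·8/21=48/7; d'=(-26−3·184/63)/(48/7)=-365/72
back: M3=-365/72
back: M2=184/63−8/21·-365/72=131/27
back: M1=-3−1/8·131/27=-779/216
M: M0=0, M1=-779/216, M2=131/27, M3=-365/72, M4=0
seg 0: a=-2, c=M0/2=0, d=(M1−M0)/(6·3)=-779/3888, b=Δ0−h0·(2M0+M1)/6=1211/432
seg 1: a=1, c=M1/2=-779/432, d=(M2−M1)/(6·1)=203/144, b=Δ1−h1·(2M1+M2)/6=-563/216
seg 2: a=-2, c=M2/2=131/54, d=(M3−M2)/(6·3)=-2143/3888, b=Δ2−h2·(2M2+M3)/6=-857/432
seg 3: a=-1, c=M3/2=-365/144, d=(M4−M3)/(6·1)=365/432, b=Δ3−h3·(2M3+M4)/6=-499/216
t_q=9/4 → seg 0, τ=9/4; S=-2+1211/432·τ+0·τ²+-779/3888·τ³=6221/3072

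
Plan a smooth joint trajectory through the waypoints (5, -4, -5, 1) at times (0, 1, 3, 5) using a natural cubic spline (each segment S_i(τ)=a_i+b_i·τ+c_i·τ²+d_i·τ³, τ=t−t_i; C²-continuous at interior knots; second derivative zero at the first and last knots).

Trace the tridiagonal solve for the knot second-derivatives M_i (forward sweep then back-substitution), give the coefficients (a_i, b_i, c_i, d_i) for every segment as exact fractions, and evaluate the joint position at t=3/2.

Δ: Δ0=-9, Δ1=-1/2, Δ2=3
row 1: diag=6, rhs=51; c'=1/3, d'=17/2
row 2: denom=8−2·1/3=22/3; d'=(21−2·17/2)/(22/3)=6/11
back: M2=6/11
back: M1=17/2−1/3·6/11=183/22
M: M0=0, M1=183/22, M2=6/11, M3=0
seg 0: a=5, c=M0/2=0, d=(M1−M0)/(6·1)=61/44, b=Δ0−h0·(2M0+M1)/6=-457/44
seg 1: a=-4, c=M1/2=183/44, d=(M2−M1)/(6·2)=-57/88, b=Δ1−h1·(2M1+M2)/6=-137/22
seg 2: a=-5, c=M2/2=3/11, d=(M3−M2)/(6·2)=-1/22, b=Δ2−h2·(2M2+M3)/6=29/11
t_q=3/2 → seg 1, τ=1/2; S=-4+-137/22·τ+183/44·τ²+-57/88·τ³=-4333/704

  seg 0: a=5 b=-457/44 c=0 d=61/44
  seg 1: a=-4 b=-137/22 c=183/44 d=-57/88
  seg 2: a=-5 b=29/11 c=3/11 d=-1/22
S(3/2) = -4333/704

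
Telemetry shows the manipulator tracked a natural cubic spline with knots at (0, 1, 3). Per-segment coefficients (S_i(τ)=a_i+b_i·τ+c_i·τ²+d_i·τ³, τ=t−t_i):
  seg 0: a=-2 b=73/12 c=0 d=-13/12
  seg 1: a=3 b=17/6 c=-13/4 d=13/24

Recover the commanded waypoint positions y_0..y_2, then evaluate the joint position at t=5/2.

y_0=-2 y_1=3 y_2=0
S(5/2) = 113/64

y_0 = S_0(0) = a_0 = -2
y_1 = S_1(0) = a_1 = 3
y_2 = S_1(2) = 0
t_q=5/2 is in segment 1 (τ=3/2); S_1(τ)=113/64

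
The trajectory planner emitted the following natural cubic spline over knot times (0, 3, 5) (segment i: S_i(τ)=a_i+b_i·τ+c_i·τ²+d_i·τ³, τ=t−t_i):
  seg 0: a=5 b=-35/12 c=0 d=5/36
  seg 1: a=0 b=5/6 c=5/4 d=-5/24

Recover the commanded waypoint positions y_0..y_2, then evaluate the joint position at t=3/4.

y_0=5 y_1=0 y_2=5
S(3/4) = 735/256

y_0 = S_0(0) = a_0 = 5
y_1 = S_1(0) = a_1 = 0
y_2 = S_1(2) = 5
t_q=3/4 is in segment 0 (τ=3/4); S_0(τ)=735/256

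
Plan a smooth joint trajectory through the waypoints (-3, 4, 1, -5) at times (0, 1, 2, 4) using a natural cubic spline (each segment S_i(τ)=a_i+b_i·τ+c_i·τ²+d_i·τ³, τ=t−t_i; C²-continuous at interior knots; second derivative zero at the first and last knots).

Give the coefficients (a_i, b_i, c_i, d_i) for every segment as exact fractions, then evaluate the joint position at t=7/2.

Δ: Δ0=7, Δ1=-3, Δ2=-3
row 1: diag=4, rhs=-60; c'=1/4, d'=-15
row 2: denom=6−1·1/4=23/4; d'=(0−1·-15)/(23/4)=60/23
back: M2=60/23
back: M1=-15−1/4·60/23=-360/23
M: M0=0, M1=-360/23, M2=60/23, M3=0
seg 0: a=-3, c=M0/2=0, d=(M1−M0)/(6·1)=-60/23, b=Δ0−h0·(2M0+M1)/6=221/23
seg 1: a=4, c=M1/2=-180/23, d=(M2−M1)/(6·1)=70/23, b=Δ1−h1·(2M1+M2)/6=41/23
seg 2: a=1, c=M2/2=30/23, d=(M3−M2)/(6·2)=-5/23, b=Δ2−h2·(2M2+M3)/6=-109/23
t_q=7/2 → seg 2, τ=3/2; S=1+-109/23·τ+30/23·τ²+-5/23·τ³=-719/184

  seg 0: a=-3 b=221/23 c=0 d=-60/23
  seg 1: a=4 b=41/23 c=-180/23 d=70/23
  seg 2: a=1 b=-109/23 c=30/23 d=-5/23
S(7/2) = -719/184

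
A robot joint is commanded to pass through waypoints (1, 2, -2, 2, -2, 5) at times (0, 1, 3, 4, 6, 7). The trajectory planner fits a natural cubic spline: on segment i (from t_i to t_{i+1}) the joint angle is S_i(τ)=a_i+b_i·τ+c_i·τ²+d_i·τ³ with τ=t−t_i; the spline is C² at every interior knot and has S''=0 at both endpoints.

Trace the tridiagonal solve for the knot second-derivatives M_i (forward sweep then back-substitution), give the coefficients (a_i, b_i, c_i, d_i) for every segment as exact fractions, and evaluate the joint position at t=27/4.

  seg 0: a=1 b=1019/494 c=0 d=-525/494
  seg 1: a=2 b=-278/247 c=-1575/494 d=1359/988
  seg 2: a=-2 b=649/247 c=1251/247 d=-48/13
  seg 3: a=2 b=415/247 c=-1485/247 d=2061/988
  seg 4: a=-2 b=658/247 c=3213/494 d=-1071/494
S(27/4) = 86687/31616

Δ: Δ0=1, Δ1=-2, Δ2=4, Δ3=-2, Δ4=7
row 1: diag=6, rhs=-18; c'=1/3, d'=-3
row 2: denom=6−2·1/3=16/3; d'=(36−2·-3)/(16/3)=63/8
row 3: denom=6−1·3/16=93/16; d'=(-36−1·63/8)/(93/16)=-234/31
row 4: denom=6−2·32/93=494/93; d'=(54−2·-234/31)/(494/93)=3213/247
back: M4=3213/247
back: M3=-234/31−32/93·3213/247=-2970/247
back: M2=63/8−3/16·-2970/247=2502/247
back: M1=-3−1/3·2502/247=-1575/247
M: M0=0, M1=-1575/247, M2=2502/247, M3=-2970/247, M4=3213/247, M5=0
seg 0: a=1, c=M0/2=0, d=(M1−M0)/(6·1)=-525/494, b=Δ0−h0·(2M0+M1)/6=1019/494
seg 1: a=2, c=M1/2=-1575/494, d=(M2−M1)/(6·2)=1359/988, b=Δ1−h1·(2M1+M2)/6=-278/247
seg 2: a=-2, c=M2/2=1251/247, d=(M3−M2)/(6·1)=-48/13, b=Δ2−h2·(2M2+M3)/6=649/247
seg 3: a=2, c=M3/2=-1485/247, d=(M4−M3)/(6·2)=2061/988, b=Δ3−h3·(2M3+M4)/6=415/247
seg 4: a=-2, c=M4/2=3213/494, d=(M5−M4)/(6·1)=-1071/494, b=Δ4−h4·(2M4+M5)/6=658/247
t_q=27/4 → seg 4, τ=3/4; S=-2+658/247·τ+3213/494·τ²+-1071/494·τ³=86687/31616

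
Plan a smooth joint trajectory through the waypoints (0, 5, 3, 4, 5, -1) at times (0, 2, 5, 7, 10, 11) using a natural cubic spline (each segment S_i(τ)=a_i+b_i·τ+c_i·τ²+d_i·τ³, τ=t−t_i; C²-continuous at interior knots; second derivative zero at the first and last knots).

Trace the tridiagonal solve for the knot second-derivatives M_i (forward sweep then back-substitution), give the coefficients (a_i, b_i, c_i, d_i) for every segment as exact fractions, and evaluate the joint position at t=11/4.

  seg 0: a=0 b=39863/12282 c=0 d=-4579/24564
  seg 1: a=5 b=12389/12282 c=-4579/4094 d=3439/18423
  seg 2: a=3 b=-8131/12282 c=2299/4094 d=239/24564
  seg 3: a=4 b=20891/12282 c=1269/2047 d=-13213/36846
  seg 4: a=5 b=-26171/6141 c=-10675/4094 d=10675/12282
S(11/4) = 682047/131008

Δ: Δ0=5/2, Δ1=-2/3, Δ2=1/2, Δ3=1/3, Δ4=-6
row 1: diag=10, rhs=-19; c'=3/10, d'=-19/10
row 2: denom=10−3·3/10=91/10; d'=(7−3·-19/10)/(91/10)=127/91
row 3: denom=10−2·20/91=870/91; d'=(-1−2·127/91)/(870/91)=-23/58
row 4: denom=8−3·91/290=2047/290; d'=(-38−3·-23/58)/(2047/290)=-10675/2047
back: M4=-10675/2047
back: M3=-23/58−91/290·-10675/2047=2538/2047
back: M2=127/91−20/91·2538/2047=2299/2047
back: M1=-19/10−3/10·2299/2047=-4579/2047
M: M0=0, M1=-4579/2047, M2=2299/2047, M3=2538/2047, M4=-10675/2047, M5=0
seg 0: a=0, c=M0/2=0, d=(M1−M0)/(6·2)=-4579/24564, b=Δ0−h0·(2M0+M1)/6=39863/12282
seg 1: a=5, c=M1/2=-4579/4094, d=(M2−M1)/(6·3)=3439/18423, b=Δ1−h1·(2M1+M2)/6=12389/12282
seg 2: a=3, c=M2/2=2299/4094, d=(M3−M2)/(6·2)=239/24564, b=Δ2−h2·(2M2+M3)/6=-8131/12282
seg 3: a=4, c=M3/2=1269/2047, d=(M4−M3)/(6·3)=-13213/36846, b=Δ3−h3·(2M3+M4)/6=20891/12282
seg 4: a=5, c=M4/2=-10675/4094, d=(M5−M4)/(6·1)=10675/12282, b=Δ4−h4·(2M4+M5)/6=-26171/6141
t_q=11/4 → seg 1, τ=3/4; S=5+12389/12282·τ+-4579/4094·τ²+3439/18423·τ³=682047/131008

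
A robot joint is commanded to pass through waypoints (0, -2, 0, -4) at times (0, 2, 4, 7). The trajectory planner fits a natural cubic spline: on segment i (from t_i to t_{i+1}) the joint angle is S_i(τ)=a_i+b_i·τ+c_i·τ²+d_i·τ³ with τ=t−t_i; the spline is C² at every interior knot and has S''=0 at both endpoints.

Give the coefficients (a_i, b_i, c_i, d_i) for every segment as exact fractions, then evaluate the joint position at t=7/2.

  seg 0: a=0 b=-94/57 c=0 d=37/228
  seg 1: a=-2 b=17/57 c=37/38 d=-71/228
  seg 2: a=0 b=26/57 c=-17/19 d=17/171
S(7/2) = -251/608

Δ: Δ0=-1, Δ1=1, Δ2=-4/3
row 1: diag=8, rhs=12; c'=1/4, d'=3/2
row 2: denom=10−2·1/4=19/2; d'=(-14−2·3/2)/(19/2)=-34/19
back: M2=-34/19
back: M1=3/2−1/4·-34/19=37/19
M: M0=0, M1=37/19, M2=-34/19, M3=0
seg 0: a=0, c=M0/2=0, d=(M1−M0)/(6·2)=37/228, b=Δ0−h0·(2M0+M1)/6=-94/57
seg 1: a=-2, c=M1/2=37/38, d=(M2−M1)/(6·2)=-71/228, b=Δ1−h1·(2M1+M2)/6=17/57
seg 2: a=0, c=M2/2=-17/19, d=(M3−M2)/(6·3)=17/171, b=Δ2−h2·(2M2+M3)/6=26/57
t_q=7/2 → seg 1, τ=3/2; S=-2+17/57·τ+37/38·τ²+-71/228·τ³=-251/608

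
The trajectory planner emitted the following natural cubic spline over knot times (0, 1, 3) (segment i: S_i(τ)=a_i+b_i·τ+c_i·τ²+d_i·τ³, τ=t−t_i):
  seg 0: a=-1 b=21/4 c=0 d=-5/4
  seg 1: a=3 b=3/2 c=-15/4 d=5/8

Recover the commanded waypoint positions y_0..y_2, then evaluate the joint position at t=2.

y_0 = S_0(0) = a_0 = -1
y_1 = S_1(0) = a_1 = 3
y_2 = S_1(2) = -4
t_q=2 is in segment 1 (τ=1); S_1(τ)=11/8

y_0=-1 y_1=3 y_2=-4
S(2) = 11/8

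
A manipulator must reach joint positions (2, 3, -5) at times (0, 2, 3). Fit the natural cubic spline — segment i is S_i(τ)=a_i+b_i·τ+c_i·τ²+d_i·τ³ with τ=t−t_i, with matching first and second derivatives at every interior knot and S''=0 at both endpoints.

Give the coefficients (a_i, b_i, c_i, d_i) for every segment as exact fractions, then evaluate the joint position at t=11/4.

Δ: Δ0=1/2, Δ1=-8
row 1: diag=6, rhs=-51; c'=1/6, d'=-17/2
back: M1=-17/2
M: M0=0, M1=-17/2, M2=0
seg 0: a=2, c=M0/2=0, d=(M1−M0)/(6·2)=-17/24, b=Δ0−h0·(2M0+M1)/6=10/3
seg 1: a=3, c=M1/2=-17/4, d=(M2−M1)/(6·1)=17/12, b=Δ1−h1·(2M1+M2)/6=-31/6
t_q=11/4 → seg 1, τ=3/4; S=3+-31/6·τ+-17/4·τ²+17/12·τ³=-683/256

  seg 0: a=2 b=10/3 c=0 d=-17/24
  seg 1: a=3 b=-31/6 c=-17/4 d=17/12
S(11/4) = -683/256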